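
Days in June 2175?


30 days

Month: June (month 6)
June has 30 days


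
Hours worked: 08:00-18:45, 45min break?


10h 0m (600 minutes)

Total time = (18×60+45) - (8×60+0)
= 1125 - 480 = 645 min
Minus break: 645 - 45 = 600 min
= 10h 0m


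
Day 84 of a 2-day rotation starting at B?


Shift A

Shifts: A, B
Start: B (index 1)
Day 84: (1 + 84 - 1) mod 2
= 84 mod 2
= 0
Index 0 → shift A


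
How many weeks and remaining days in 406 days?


58 weeks 0 days

Weeks: 406 ÷ 7 = 58 remainder 0


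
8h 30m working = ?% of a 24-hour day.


Time: 510 minutes
Day: 1440 minutes
Percentage = (510/1440) × 100 ≈ 35.4%

35.4%


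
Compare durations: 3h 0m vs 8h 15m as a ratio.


4:11 (0.36)

Duration 1: 180 minutes
Duration 2: 495 minutes
Ratio = 180:495
GCD = 45
Simplified = 4:11
As a decimal: 4/11 ≈ 0.36


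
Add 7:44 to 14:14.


Start: 854 minutes from midnight
Add: 464 minutes
Total: 1318 minutes
Hours: 1318 ÷ 60 = 21 remainder 58

21:58


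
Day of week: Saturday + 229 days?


Thursday

Start: Saturday (index 5)
(5 + 229) mod 7
= 234 mod 7
= 3
Index 3 → Thursday


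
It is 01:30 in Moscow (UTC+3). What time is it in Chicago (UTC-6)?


16:30 (previous day)

Time difference = UTC-6 - UTC+3 = -9 hours
New hour = (1 -9) mod 24
= -8 mod 24 = 16
Minutes unchanged → 16:30; -8 < 0 → previous day


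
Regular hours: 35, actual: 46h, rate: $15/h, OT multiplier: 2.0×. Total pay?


$855.00

Regular: 35h × $15 = $525.00
Overtime: 46 - 35 = 11h
OT pay: 11h × $15 × 2.0 = $330.00
Total = $525.00 + $330.00 = $855.00


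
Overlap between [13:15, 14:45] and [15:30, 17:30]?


Meeting A: 795-885 (in minutes from midnight)
Meeting B: 930-1050
Overlap start = max(795, 930) = 930
Overlap end = min(885, 1050) = 885
Overlap = max(0, 885 - 930) = 0 min

0 minutes


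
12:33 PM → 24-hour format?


Input: 12:33 PM
12 PM → 12 (noon)

12:33


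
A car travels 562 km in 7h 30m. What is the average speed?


74.9 km/h

Distance: 562 km
Time: 7h 30m = 450 min = 450/60 = 15/2 hours
Speed = 562 ÷ (15/2) = 562 × 2 / 15 = 1124/15 ≈ 74.9 km/h


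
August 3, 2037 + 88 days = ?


Start: August 3, 2037
Add 88 days
August 3 → September 1: 31 - 3 + 1 = 29 days (88 - 29 = 59 left)
September 1 → October 1: 30 - 1 + 1 = 30 days (59 - 30 = 29 left)
October 1 + 29 = October 30, 2037

October 30, 2037


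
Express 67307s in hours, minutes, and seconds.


Hours: 67307 ÷ 3600 = 18 remainder 2507
Minutes: 2507 ÷ 60 = 41 remainder 47
Seconds: 47

18h 41m 47s


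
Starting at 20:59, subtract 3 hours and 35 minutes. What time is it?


17:24

Start: 1259 minutes from midnight
Subtract: 215 minutes
Remaining: 1259 - 215 = 1044
Hours: 17, Minutes: 24


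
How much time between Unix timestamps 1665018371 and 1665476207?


Difference = 1665476207 - 1665018371 = 457836 seconds
In hours: 457836 / 3600 ≈ 127.2
In days: 457836 / 86400 ≈ 5.30

457836 seconds (127.2 hours / 5.30 days)


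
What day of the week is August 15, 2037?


Saturday

Zeller's congruence:
q=15, m=8, k=37, j=20
h = (15 + ⌊13×9/5⌋ + 37 + ⌊37/4⌋ + ⌊20/4⌋ - 2×20) mod 7
= (15 + 23 + 37 + 9 + 5 - 40) mod 7
= 49 mod 7 = 0
h=0 → Saturday


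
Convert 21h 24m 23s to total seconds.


77063 seconds

Hours: 21 × 3600 = 75600
Minutes: 24 × 60 = 1440
Seconds: 23
Total = 75600 + 1440 + 23 = 77063


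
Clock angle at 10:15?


142.5°

Hour hand = 10×30 + 15×0.5 = 307.5°
Minute hand = 15×6 = 90°
Difference = |307.5 - 90| = 217.5°
Since > 180°: 360 - 217.5 = 142.5°


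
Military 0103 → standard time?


1:03 AM

Hour: 1
1 < 12 → AM


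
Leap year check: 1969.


Rules: divisible by 4 AND (not by 100 OR by 400)
1969 ÷ 4 = 492 remainder 1 → not divisible by 4
Not divisible by 4 → not a leap year

No


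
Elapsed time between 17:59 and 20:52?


End time in minutes: 20×60 + 52 = 1252
Start time in minutes: 17×60 + 59 = 1079
Difference = 1252 - 1079 = 173 minutes
= 2 hours 53 minutes

2h 53m


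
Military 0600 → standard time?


6:00 AM

Hour: 6
6 < 12 → AM


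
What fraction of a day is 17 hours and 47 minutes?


0.7410 (74.10%)

Total minutes: 17×60 + 47 = 1067
Day = 24×60 = 1440 minutes
Fraction = 1067/1440 ≈ 0.7410
As a percentage: 1067/1440 × 100 ≈ 74.10%


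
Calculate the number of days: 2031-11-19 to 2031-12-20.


From November 19, 2031 to December 20, 2031
Rest of November 2031: 30 - 19 = 11
Days into December 2031: 20
Total = 11 + 20 = 31 days

31 days


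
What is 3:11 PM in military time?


Input: 3:11 PM
PM: 3 + 12 = 15

15:11


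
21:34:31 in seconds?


Hours: 21 × 3600 = 75600
Minutes: 34 × 60 = 2040
Seconds: 31
Total = 75600 + 2040 + 31 = 77671

77671 seconds


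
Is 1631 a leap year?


No

Rules: divisible by 4 AND (not by 100 OR by 400)
1631 ÷ 4 = 407 remainder 3 → not divisible by 4
Not divisible by 4 → not a leap year


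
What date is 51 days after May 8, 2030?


June 28, 2030

Start: May 8, 2030
Add 51 days
May 8 → June 1: 31 - 8 + 1 = 24 days (51 - 24 = 27 left)
June 1 + 27 = June 28, 2030


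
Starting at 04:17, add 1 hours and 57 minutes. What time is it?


06:14

Start: 257 minutes from midnight
Add: 117 minutes
Total: 374 minutes
Hours: 374 ÷ 60 = 6 remainder 14


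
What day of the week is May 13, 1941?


Tuesday

Zeller's congruence:
q=13, m=5, k=41, j=19
h = (13 + ⌊13×6/5⌋ + 41 + ⌊41/4⌋ + ⌊19/4⌋ - 2×19) mod 7
= (13 + 15 + 41 + 10 + 4 - 38) mod 7
= 45 mod 7 = 3
h=3 → Tuesday


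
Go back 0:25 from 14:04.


Start: 844 minutes from midnight
Subtract: 25 minutes
Remaining: 844 - 25 = 819
Hours: 13, Minutes: 39

13:39


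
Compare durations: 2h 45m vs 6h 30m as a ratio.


11:26 (0.42)

Duration 1: 165 minutes
Duration 2: 390 minutes
Ratio = 165:390
GCD = 15
Simplified = 11:26
As a decimal: 11/26 ≈ 0.42


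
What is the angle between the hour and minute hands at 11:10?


85.0°

Hour hand = 11×30 + 10×0.5 = 335.0°
Minute hand = 10×6 = 60°
Difference = |335.0 - 60| = 275.0°
Since > 180°: 360 - 275.0 = 85.0°


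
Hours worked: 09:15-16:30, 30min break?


Total time = (16×60+30) - (9×60+15)
= 990 - 555 = 435 min
Minus break: 435 - 30 = 405 min
= 6h 45m

6h 45m (405 minutes)


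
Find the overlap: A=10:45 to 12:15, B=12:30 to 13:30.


0 minutes

Meeting A: 645-735 (in minutes from midnight)
Meeting B: 750-810
Overlap start = max(645, 750) = 750
Overlap end = min(735, 810) = 735
Overlap = max(0, 735 - 750) = 0 min


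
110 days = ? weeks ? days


Weeks: 110 ÷ 7 = 15 remainder 5

15 weeks 5 days


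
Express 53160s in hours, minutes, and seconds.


14h 46m 0s

Hours: 53160 ÷ 3600 = 14 remainder 2760
Minutes: 2760 ÷ 60 = 46 remainder 0
Seconds: 0


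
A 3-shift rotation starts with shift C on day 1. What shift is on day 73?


Shifts: A, B, C
Start: C (index 2)
Day 73: (2 + 73 - 1) mod 3
= 74 mod 3
= 2
Index 2 → shift C

Shift C


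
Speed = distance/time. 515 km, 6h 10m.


Distance: 515 km
Time: 6h 10m = 370 min = 370/60 = 37/6 hours
Speed = 515 ÷ (37/6) = 515 × 6 / 37 = 3090/37 ≈ 83.5 km/h

83.5 km/h


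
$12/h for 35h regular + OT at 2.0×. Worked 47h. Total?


$708.00

Regular: 35h × $12 = $420.00
Overtime: 47 - 35 = 12h
OT pay: 12h × $12 × 2.0 = $288.00
Total = $420.00 + $288.00 = $708.00


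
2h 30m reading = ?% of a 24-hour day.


10.4%

Time: 150 minutes
Day: 1440 minutes
Percentage = (150/1440) × 100 ≈ 10.4%


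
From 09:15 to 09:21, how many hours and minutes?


End time in minutes: 9×60 + 21 = 561
Start time in minutes: 9×60 + 15 = 555
Difference = 561 - 555 = 6 minutes
= 0 hours 6 minutes

0h 6m


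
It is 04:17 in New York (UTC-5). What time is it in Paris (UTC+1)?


Time difference = UTC+1 - UTC-5 = +6 hours
New hour = (4 + 6) mod 24
= 10 mod 24 = 10
Minutes unchanged → 10:17

10:17


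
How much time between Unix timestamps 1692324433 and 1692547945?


Difference = 1692547945 - 1692324433 = 223512 seconds
In hours: 223512 / 3600 ≈ 62.1
In days: 223512 / 86400 ≈ 2.59

223512 seconds (62.1 hours / 2.59 days)


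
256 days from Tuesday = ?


Saturday

Start: Tuesday (index 1)
(1 + 256) mod 7
= 257 mod 7
= 5
Index 5 → Saturday


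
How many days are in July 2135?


31 days

Month: July (month 7)
July has 31 days


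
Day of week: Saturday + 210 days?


Start: Saturday (index 5)
(5 + 210) mod 7
= 215 mod 7
= 5
Index 5 → Saturday

Saturday


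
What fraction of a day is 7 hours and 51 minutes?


Total minutes: 7×60 + 51 = 471
Day = 24×60 = 1440 minutes
Fraction = 471/1440 ≈ 0.3271
As a percentage: 471/1440 × 100 ≈ 32.71%

0.3271 (32.71%)


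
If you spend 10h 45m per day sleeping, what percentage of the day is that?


Time: 645 minutes
Day: 1440 minutes
Percentage = (645/1440) × 100 ≈ 44.8%

44.8%


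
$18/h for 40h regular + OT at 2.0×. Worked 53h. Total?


$1188.00

Regular: 40h × $18 = $720.00
Overtime: 53 - 40 = 13h
OT pay: 13h × $18 × 2.0 = $468.00
Total = $720.00 + $468.00 = $1188.00


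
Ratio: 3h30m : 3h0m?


Duration 1: 210 minutes
Duration 2: 180 minutes
Ratio = 210:180
GCD = 30
Simplified = 7:6
As a decimal: 7/6 ≈ 1.17

7:6 (1.17)


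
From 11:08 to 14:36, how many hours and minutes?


End time in minutes: 14×60 + 36 = 876
Start time in minutes: 11×60 + 8 = 668
Difference = 876 - 668 = 208 minutes
= 3 hours 28 minutes

3h 28m


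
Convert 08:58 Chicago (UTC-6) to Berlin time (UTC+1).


15:58

Time difference = UTC+1 - UTC-6 = +7 hours
New hour = (8 + 7) mod 24
= 15 mod 24 = 15
Minutes unchanged → 15:58


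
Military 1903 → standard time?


Hour: 19
19 - 12 = 7 → PM

7:03 PM


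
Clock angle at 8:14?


163.0°

Hour hand = 8×30 + 14×0.5 = 247.0°
Minute hand = 14×6 = 84°
Difference = |247.0 - 84| = 163.0°


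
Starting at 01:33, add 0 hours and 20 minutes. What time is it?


01:53

Start: 93 minutes from midnight
Add: 20 minutes
Total: 113 minutes
Hours: 113 ÷ 60 = 1 remainder 53


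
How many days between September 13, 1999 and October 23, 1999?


From September 13, 1999 to October 23, 1999
Rest of September 1999: 30 - 13 = 17
Days into October 1999: 23
Total = 17 + 23 = 40 days

40 days


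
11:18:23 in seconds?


Hours: 11 × 3600 = 39600
Minutes: 18 × 60 = 1080
Seconds: 23
Total = 39600 + 1080 + 23 = 40703

40703 seconds


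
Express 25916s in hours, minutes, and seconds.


Hours: 25916 ÷ 3600 = 7 remainder 716
Minutes: 716 ÷ 60 = 11 remainder 56
Seconds: 56

7h 11m 56s


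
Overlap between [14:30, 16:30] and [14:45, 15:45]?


Meeting A: 870-990 (in minutes from midnight)
Meeting B: 885-945
Overlap start = max(870, 885) = 885
Overlap end = min(990, 945) = 945
Overlap = max(0, 945 - 885) = 60 min

60 minutes


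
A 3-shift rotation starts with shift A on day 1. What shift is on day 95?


Shifts: A, B, C
Start: A (index 0)
Day 95: (0 + 95 - 1) mod 3
= 94 mod 3
= 1
Index 1 → shift B

Shift B


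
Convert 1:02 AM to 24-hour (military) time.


01:02

Input: 1:02 AM
AM hour stays: 1


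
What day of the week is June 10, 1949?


Zeller's congruence:
q=10, m=6, k=49, j=19
h = (10 + ⌊13×7/5⌋ + 49 + ⌊49/4⌋ + ⌊19/4⌋ - 2×19) mod 7
= (10 + 18 + 49 + 12 + 4 - 38) mod 7
= 55 mod 7 = 6
h=6 → Friday

Friday


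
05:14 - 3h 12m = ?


Start: 314 minutes from midnight
Subtract: 192 minutes
Remaining: 314 - 192 = 122
Hours: 2, Minutes: 2

02:02


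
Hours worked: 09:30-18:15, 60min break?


Total time = (18×60+15) - (9×60+30)
= 1095 - 570 = 525 min
Minus break: 525 - 60 = 465 min
= 7h 45m

7h 45m (465 minutes)


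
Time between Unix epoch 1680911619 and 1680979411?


67792 seconds (18.8 hours / 0.78 days)

Difference = 1680979411 - 1680911619 = 67792 seconds
In hours: 67792 / 3600 ≈ 18.8
In days: 67792 / 86400 ≈ 0.78


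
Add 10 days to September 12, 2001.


September 22, 2001

Start: September 12, 2001
Add 10 days
September 12 + 10 = September 22, 2001


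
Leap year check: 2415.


No

Rules: divisible by 4 AND (not by 100 OR by 400)
2415 ÷ 4 = 603 remainder 3 → not divisible by 4
Not divisible by 4 → not a leap year


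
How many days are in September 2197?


30 days

Month: September (month 9)
September has 30 days


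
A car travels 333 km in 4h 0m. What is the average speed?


Distance: 333 km
Time: 4 hours
Speed = 333 / 4 ≈ 83.3 km/h

83.3 km/h


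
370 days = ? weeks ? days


Weeks: 370 ÷ 7 = 52 remainder 6

52 weeks 6 days


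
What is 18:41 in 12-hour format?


6:41 PM

Hour: 18
18 - 12 = 6 → PM


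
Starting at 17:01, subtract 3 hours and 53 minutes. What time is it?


Start: 1021 minutes from midnight
Subtract: 233 minutes
Remaining: 1021 - 233 = 788
Hours: 13, Minutes: 8

13:08


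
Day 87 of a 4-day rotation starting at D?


Shift B

Shifts: A, B, C, D
Start: D (index 3)
Day 87: (3 + 87 - 1) mod 4
= 89 mod 4
= 1
Index 1 → shift B


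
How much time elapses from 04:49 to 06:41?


1h 52m

End time in minutes: 6×60 + 41 = 401
Start time in minutes: 4×60 + 49 = 289
Difference = 401 - 289 = 112 minutes
= 1 hours 52 minutes


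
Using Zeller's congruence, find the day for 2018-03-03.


Saturday

Zeller's congruence:
q=3, m=3, k=18, j=20
h = (3 + ⌊13×4/5⌋ + 18 + ⌊18/4⌋ + ⌊20/4⌋ - 2×20) mod 7
= (3 + 10 + 18 + 4 + 5 - 40) mod 7
= 0 mod 7 = 0
h=0 → Saturday


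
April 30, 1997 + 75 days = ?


Start: April 30, 1997
Add 75 days
April 30 → May 1: 30 - 30 + 1 = 1 days (75 - 1 = 74 left)
May 1 → June 1: 31 - 1 + 1 = 31 days (74 - 31 = 43 left)
June 1 → July 1: 30 - 1 + 1 = 30 days (43 - 30 = 13 left)
July 1 + 13 = July 14, 1997

July 14, 1997


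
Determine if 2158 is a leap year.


No

Rules: divisible by 4 AND (not by 100 OR by 400)
2158 ÷ 4 = 539 remainder 2 → not divisible by 4
Not divisible by 4 → not a leap year


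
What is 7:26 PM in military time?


Input: 7:26 PM
PM: 7 + 12 = 19

19:26


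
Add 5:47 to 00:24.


Start: 24 minutes from midnight
Add: 347 minutes
Total: 371 minutes
Hours: 371 ÷ 60 = 6 remainder 11

06:11


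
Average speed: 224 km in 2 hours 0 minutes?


Distance: 224 km
Time: 2 hours
Speed = 224 / 2 = 112.0 km/h

112.0 km/h


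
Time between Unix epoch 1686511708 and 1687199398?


Difference = 1687199398 - 1686511708 = 687690 seconds
In hours: 687690 / 3600 ≈ 191.0
In days: 687690 / 86400 ≈ 7.96

687690 seconds (191.0 hours / 7.96 days)


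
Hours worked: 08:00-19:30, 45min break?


Total time = (19×60+30) - (8×60+0)
= 1170 - 480 = 690 min
Minus break: 690 - 45 = 645 min
= 10h 45m

10h 45m (645 minutes)


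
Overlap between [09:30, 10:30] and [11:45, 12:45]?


0 minutes

Meeting A: 570-630 (in minutes from midnight)
Meeting B: 705-765
Overlap start = max(570, 705) = 705
Overlap end = min(630, 765) = 630
Overlap = max(0, 630 - 705) = 0 min


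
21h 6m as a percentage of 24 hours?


Total minutes: 21×60 + 6 = 1266
Day = 24×60 = 1440 minutes
Fraction = 1266/1440 ≈ 0.8792
As a percentage: 1266/1440 × 100 ≈ 87.92%

0.8792 (87.92%)


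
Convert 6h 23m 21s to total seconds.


Hours: 6 × 3600 = 21600
Minutes: 23 × 60 = 1380
Seconds: 21
Total = 21600 + 1380 + 21 = 23001

23001 seconds


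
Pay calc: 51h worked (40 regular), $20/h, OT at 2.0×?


Regular: 40h × $20 = $800.00
Overtime: 51 - 40 = 11h
OT pay: 11h × $20 × 2.0 = $440.00
Total = $800.00 + $440.00 = $1240.00

$1240.00


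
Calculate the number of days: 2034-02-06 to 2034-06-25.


From February 6, 2034 to June 25, 2034
Rest of February 2034: 28 - 6 = 22
Full months: March 31, April 30, May 31
Days into June 2034: 25
Total = 22 + 31 + 30 + 31 + 25 = 139 days

139 days


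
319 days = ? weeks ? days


45 weeks 4 days

Weeks: 319 ÷ 7 = 45 remainder 4


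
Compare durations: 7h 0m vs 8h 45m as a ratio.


Duration 1: 420 minutes
Duration 2: 525 minutes
Ratio = 420:525
GCD = 105
Simplified = 4:5
As a decimal: 4/5 = 0.80

4:5 (0.80)


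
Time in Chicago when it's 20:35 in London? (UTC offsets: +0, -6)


Time difference = UTC-6 - UTC+0 = -6 hours
New hour = (20 -6) mod 24
= 14 mod 24 = 14
Minutes unchanged → 14:35

14:35


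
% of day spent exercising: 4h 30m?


18.8%

Time: 270 minutes
Day: 1440 minutes
Percentage = (270/1440) × 100 ≈ 18.8%


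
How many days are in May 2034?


Month: May (month 5)
May has 31 days

31 days


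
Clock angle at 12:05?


27.5°

Hour hand (12 ≡ 0 on the dial): 0×30 + 5×0.5 = 2.5°
Minute hand = 5×6 = 30°
Difference = |2.5 - 30| = 27.5°


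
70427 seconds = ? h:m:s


Hours: 70427 ÷ 3600 = 19 remainder 2027
Minutes: 2027 ÷ 60 = 33 remainder 47
Seconds: 47

19h 33m 47s


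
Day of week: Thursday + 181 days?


Start: Thursday (index 3)
(3 + 181) mod 7
= 184 mod 7
= 2
Index 2 → Wednesday

Wednesday


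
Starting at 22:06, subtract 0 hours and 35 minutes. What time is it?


21:31

Start: 1326 minutes from midnight
Subtract: 35 minutes
Remaining: 1326 - 35 = 1291
Hours: 21, Minutes: 31


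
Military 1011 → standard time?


Hour: 10
10 < 12 → AM

10:11 AM


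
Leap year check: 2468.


Rules: divisible by 4 AND (not by 100 OR by 400)
2468 ÷ 4 = 617 exactly → divisible by 4
2468 ÷ 100 = 24 remainder 68 → not divisible by 100
Divisible by 4 but not by 100 → leap year

Yes


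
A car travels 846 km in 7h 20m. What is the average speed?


Distance: 846 km
Time: 7h 20m = 440 min = 440/60 = 22/3 hours
Speed = 846 ÷ (22/3) = 846 × 3 / 22 = 2538/22 ≈ 115.4 km/h

115.4 km/h


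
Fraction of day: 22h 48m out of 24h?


0.9500 (95.00%)

Total minutes: 22×60 + 48 = 1368
Day = 24×60 = 1440 minutes
Fraction = 1368/1440 = 0.9500
As a percentage: 1368/1440 × 100 = 95.00%


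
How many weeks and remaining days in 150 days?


Weeks: 150 ÷ 7 = 21 remainder 3

21 weeks 3 days


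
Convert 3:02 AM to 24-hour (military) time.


Input: 3:02 AM
AM hour stays: 3

03:02


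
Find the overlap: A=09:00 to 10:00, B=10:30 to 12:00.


Meeting A: 540-600 (in minutes from midnight)
Meeting B: 630-720
Overlap start = max(540, 630) = 630
Overlap end = min(600, 720) = 600
Overlap = max(0, 600 - 630) = 0 min

0 minutes


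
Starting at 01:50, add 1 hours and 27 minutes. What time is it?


Start: 110 minutes from midnight
Add: 87 minutes
Total: 197 minutes
Hours: 197 ÷ 60 = 3 remainder 17

03:17


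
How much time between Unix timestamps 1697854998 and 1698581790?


Difference = 1698581790 - 1697854998 = 726792 seconds
In hours: 726792 / 3600 ≈ 201.9
In days: 726792 / 86400 ≈ 8.41

726792 seconds (201.9 hours / 8.41 days)


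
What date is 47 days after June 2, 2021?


Start: June 2, 2021
Add 47 days
June 2 → July 1: 30 - 2 + 1 = 29 days (47 - 29 = 18 left)
July 1 + 18 = July 19, 2021

July 19, 2021


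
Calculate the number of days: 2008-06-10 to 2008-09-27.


From June 10, 2008 to September 27, 2008
Rest of June 2008: 30 - 10 = 20
Full months: July 31, August 31
Days into September 2008: 27
Total = 20 + 31 + 31 + 27 = 109 days

109 days


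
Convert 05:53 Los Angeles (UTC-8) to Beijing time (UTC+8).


21:53

Time difference = UTC+8 - UTC-8 = +16 hours
New hour = (5 + 16) mod 24
= 21 mod 24 = 21
Minutes unchanged → 21:53


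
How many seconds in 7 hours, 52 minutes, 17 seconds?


Hours: 7 × 3600 = 25200
Minutes: 52 × 60 = 3120
Seconds: 17
Total = 25200 + 3120 + 17 = 28337

28337 seconds


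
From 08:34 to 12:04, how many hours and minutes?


End time in minutes: 12×60 + 4 = 724
Start time in minutes: 8×60 + 34 = 514
Difference = 724 - 514 = 210 minutes
= 3 hours 30 minutes

3h 30m


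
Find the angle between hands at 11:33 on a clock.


Hour hand = 11×30 + 33×0.5 = 346.5°
Minute hand = 33×6 = 198°
Difference = |346.5 - 198| = 148.5°

148.5°


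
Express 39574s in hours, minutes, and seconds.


10h 59m 34s

Hours: 39574 ÷ 3600 = 10 remainder 3574
Minutes: 3574 ÷ 60 = 59 remainder 34
Seconds: 34


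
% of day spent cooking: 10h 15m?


Time: 615 minutes
Day: 1440 minutes
Percentage = (615/1440) × 100 ≈ 42.7%

42.7%


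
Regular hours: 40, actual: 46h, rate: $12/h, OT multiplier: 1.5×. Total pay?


Regular: 40h × $12 = $480.00
Overtime: 46 - 40 = 6h
OT pay: 6h × $12 × 1.5 = $108.00
Total = $480.00 + $108.00 = $588.00

$588.00


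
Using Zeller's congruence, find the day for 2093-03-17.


Zeller's congruence:
q=17, m=3, k=93, j=20
h = (17 + ⌊13×4/5⌋ + 93 + ⌊93/4⌋ + ⌊20/4⌋ - 2×20) mod 7
= (17 + 10 + 93 + 23 + 5 - 40) mod 7
= 108 mod 7 = 3
h=3 → Tuesday

Tuesday


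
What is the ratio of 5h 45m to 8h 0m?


23:32 (0.72)

Duration 1: 345 minutes
Duration 2: 480 minutes
Ratio = 345:480
GCD = 15
Simplified = 23:32
As a decimal: 23/32 ≈ 0.72


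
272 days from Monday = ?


Sunday

Start: Monday (index 0)
(0 + 272) mod 7
= 272 mod 7
= 6
Index 6 → Sunday


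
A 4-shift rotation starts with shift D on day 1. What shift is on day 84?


Shift C

Shifts: A, B, C, D
Start: D (index 3)
Day 84: (3 + 84 - 1) mod 4
= 86 mod 4
= 2
Index 2 → shift C


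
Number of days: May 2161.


Month: May (month 5)
May has 31 days

31 days


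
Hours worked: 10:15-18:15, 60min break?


7h 0m (420 minutes)

Total time = (18×60+15) - (10×60+15)
= 1095 - 615 = 480 min
Minus break: 480 - 60 = 420 min
= 7h 0m


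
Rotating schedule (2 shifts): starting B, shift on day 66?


Shift A

Shifts: A, B
Start: B (index 1)
Day 66: (1 + 66 - 1) mod 2
= 66 mod 2
= 0
Index 0 → shift A


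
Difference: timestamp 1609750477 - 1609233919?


Difference = 1609750477 - 1609233919 = 516558 seconds
In hours: 516558 / 3600 ≈ 143.5
In days: 516558 / 86400 ≈ 5.98

516558 seconds (143.5 hours / 5.98 days)


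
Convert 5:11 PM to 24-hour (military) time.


Input: 5:11 PM
PM: 5 + 12 = 17

17:11


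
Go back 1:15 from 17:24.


Start: 1044 minutes from midnight
Subtract: 75 minutes
Remaining: 1044 - 75 = 969
Hours: 16, Minutes: 9

16:09


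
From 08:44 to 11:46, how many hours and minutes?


3h 2m

End time in minutes: 11×60 + 46 = 706
Start time in minutes: 8×60 + 44 = 524
Difference = 706 - 524 = 182 minutes
= 3 hours 2 minutes


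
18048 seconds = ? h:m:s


Hours: 18048 ÷ 3600 = 5 remainder 48
Minutes: 48 ÷ 60 = 0 remainder 48
Seconds: 48

5h 0m 48s


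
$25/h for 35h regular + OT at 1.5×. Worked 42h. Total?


Regular: 35h × $25 = $875.00
Overtime: 42 - 35 = 7h
OT pay: 7h × $25 × 1.5 = $262.50
Total = $875.00 + $262.50 = $1137.50

$1137.50


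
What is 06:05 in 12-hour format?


6:05 AM

Hour: 6
6 < 12 → AM


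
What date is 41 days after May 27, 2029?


July 7, 2029

Start: May 27, 2029
Add 41 days
May 27 → June 1: 31 - 27 + 1 = 5 days (41 - 5 = 36 left)
June 1 → July 1: 30 - 1 + 1 = 30 days (36 - 30 = 6 left)
July 1 + 6 = July 7, 2029


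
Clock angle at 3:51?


169.5°

Hour hand = 3×30 + 51×0.5 = 115.5°
Minute hand = 51×6 = 306°
Difference = |115.5 - 306| = 190.5°
Since > 180°: 360 - 190.5 = 169.5°


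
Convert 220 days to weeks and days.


31 weeks 3 days

Weeks: 220 ÷ 7 = 31 remainder 3


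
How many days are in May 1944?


Month: May (month 5)
May has 31 days

31 days


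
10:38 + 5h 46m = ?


16:24

Start: 638 minutes from midnight
Add: 346 minutes
Total: 984 minutes
Hours: 984 ÷ 60 = 16 remainder 24


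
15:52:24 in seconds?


57144 seconds

Hours: 15 × 3600 = 54000
Minutes: 52 × 60 = 3120
Seconds: 24
Total = 54000 + 3120 + 24 = 57144


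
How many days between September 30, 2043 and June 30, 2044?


From September 30, 2043 to June 30, 2044
Rest of September 2043: 30 - 30 = 0
Full months: October 31, November 30, December 31, January 31, February 2044 29, March 31, April 30, May 31
Days into June 2044: 30
Total = 0 + 31 + 30 + 31 + 31 + 29 + 31 + 30 + 31 + 30 = 274 days

274 days


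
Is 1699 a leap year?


Rules: divisible by 4 AND (not by 100 OR by 400)
1699 ÷ 4 = 424 remainder 3 → not divisible by 4
Not divisible by 4 → not a leap year

No


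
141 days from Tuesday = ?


Start: Tuesday (index 1)
(1 + 141) mod 7
= 142 mod 7
= 2
Index 2 → Wednesday

Wednesday


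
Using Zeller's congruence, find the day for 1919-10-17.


Zeller's congruence:
q=17, m=10, k=19, j=19
h = (17 + ⌊13×11/5⌋ + 19 + ⌊19/4⌋ + ⌊19/4⌋ - 2×19) mod 7
= (17 + 28 + 19 + 4 + 4 - 38) mod 7
= 34 mod 7 = 6
h=6 → Friday

Friday


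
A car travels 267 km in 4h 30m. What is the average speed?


Distance: 267 km
Time: 4h 30m = 270 min = 270/60 = 9/2 hours
Speed = 267 ÷ (9/2) = 267 × 2 / 9 = 534/9 ≈ 59.3 km/h

59.3 km/h


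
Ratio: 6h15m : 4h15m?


Duration 1: 375 minutes
Duration 2: 255 minutes
Ratio = 375:255
GCD = 15
Simplified = 25:17
As a decimal: 25/17 ≈ 1.47

25:17 (1.47)


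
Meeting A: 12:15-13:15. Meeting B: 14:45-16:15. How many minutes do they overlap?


Meeting A: 735-795 (in minutes from midnight)
Meeting B: 885-975
Overlap start = max(735, 885) = 885
Overlap end = min(795, 975) = 795
Overlap = max(0, 795 - 885) = 0 min

0 minutes


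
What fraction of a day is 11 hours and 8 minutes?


Total minutes: 11×60 + 8 = 668
Day = 24×60 = 1440 minutes
Fraction = 668/1440 ≈ 0.4639
As a percentage: 668/1440 × 100 ≈ 46.39%

0.4639 (46.39%)


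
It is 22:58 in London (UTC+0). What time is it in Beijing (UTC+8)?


06:58 (next day)

Time difference = UTC+8 - UTC+0 = +8 hours
New hour = (22 + 8) mod 24
= 30 mod 24 = 6
Minutes unchanged → 06:58; 30 ≥ 24 → next day


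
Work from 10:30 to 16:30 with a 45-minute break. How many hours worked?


Total time = (16×60+30) - (10×60+30)
= 990 - 630 = 360 min
Minus break: 360 - 45 = 315 min
= 5h 15m

5h 15m (315 minutes)


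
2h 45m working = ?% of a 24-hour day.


11.5%

Time: 165 minutes
Day: 1440 minutes
Percentage = (165/1440) × 100 ≈ 11.5%


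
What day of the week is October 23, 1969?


Zeller's congruence:
q=23, m=10, k=69, j=19
h = (23 + ⌊13×11/5⌋ + 69 + ⌊69/4⌋ + ⌊19/4⌋ - 2×19) mod 7
= (23 + 28 + 69 + 17 + 4 - 38) mod 7
= 103 mod 7 = 5
h=5 → Thursday

Thursday


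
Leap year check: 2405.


Rules: divisible by 4 AND (not by 100 OR by 400)
2405 ÷ 4 = 601 remainder 1 → not divisible by 4
Not divisible by 4 → not a leap year

No


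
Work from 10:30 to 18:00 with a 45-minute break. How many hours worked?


Total time = (18×60+0) - (10×60+30)
= 1080 - 630 = 450 min
Minus break: 450 - 45 = 405 min
= 6h 45m

6h 45m (405 minutes)


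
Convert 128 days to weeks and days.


18 weeks 2 days

Weeks: 128 ÷ 7 = 18 remainder 2


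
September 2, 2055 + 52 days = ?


October 24, 2055

Start: September 2, 2055
Add 52 days
September 2 → October 1: 30 - 2 + 1 = 29 days (52 - 29 = 23 left)
October 1 + 23 = October 24, 2055


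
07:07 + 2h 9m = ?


Start: 427 minutes from midnight
Add: 129 minutes
Total: 556 minutes
Hours: 556 ÷ 60 = 9 remainder 16

09:16


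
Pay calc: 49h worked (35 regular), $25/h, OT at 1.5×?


$1400.00

Regular: 35h × $25 = $875.00
Overtime: 49 - 35 = 14h
OT pay: 14h × $25 × 1.5 = $525.00
Total = $875.00 + $525.00 = $1400.00


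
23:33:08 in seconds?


84788 seconds

Hours: 23 × 3600 = 82800
Minutes: 33 × 60 = 1980
Seconds: 8
Total = 82800 + 1980 + 8 = 84788


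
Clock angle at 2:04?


38.0°

Hour hand = 2×30 + 4×0.5 = 62.0°
Minute hand = 4×6 = 24°
Difference = |62.0 - 24| = 38.0°


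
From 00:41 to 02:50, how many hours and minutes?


End time in minutes: 2×60 + 50 = 170
Start time in minutes: 0×60 + 41 = 41
Difference = 170 - 41 = 129 minutes
= 2 hours 9 minutes

2h 9m


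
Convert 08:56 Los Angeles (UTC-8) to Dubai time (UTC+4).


Time difference = UTC+4 - UTC-8 = +12 hours
New hour = (8 + 12) mod 24
= 20 mod 24 = 20
Minutes unchanged → 20:56

20:56


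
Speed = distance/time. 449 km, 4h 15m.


105.6 km/h

Distance: 449 km
Time: 4h 15m = 255 min = 255/60 = 17/4 hours
Speed = 449 ÷ (17/4) = 449 × 4 / 17 = 1796/17 ≈ 105.6 km/h


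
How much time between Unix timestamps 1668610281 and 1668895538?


285257 seconds (79.2 hours / 3.30 days)

Difference = 1668895538 - 1668610281 = 285257 seconds
In hours: 285257 / 3600 ≈ 79.2
In days: 285257 / 86400 ≈ 3.30


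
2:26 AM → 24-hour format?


02:26

Input: 2:26 AM
AM hour stays: 2


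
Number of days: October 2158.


Month: October (month 10)
October has 31 days

31 days


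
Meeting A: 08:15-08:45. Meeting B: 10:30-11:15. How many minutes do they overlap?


Meeting A: 495-525 (in minutes from midnight)
Meeting B: 630-675
Overlap start = max(495, 630) = 630
Overlap end = min(525, 675) = 525
Overlap = max(0, 525 - 630) = 0 min

0 minutes


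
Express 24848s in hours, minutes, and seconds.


6h 54m 8s

Hours: 24848 ÷ 3600 = 6 remainder 3248
Minutes: 3248 ÷ 60 = 54 remainder 8
Seconds: 8


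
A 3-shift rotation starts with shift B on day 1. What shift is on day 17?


Shifts: A, B, C
Start: B (index 1)
Day 17: (1 + 17 - 1) mod 3
= 17 mod 3
= 2
Index 2 → shift C

Shift C


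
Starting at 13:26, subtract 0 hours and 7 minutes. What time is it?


13:19

Start: 806 minutes from midnight
Subtract: 7 minutes
Remaining: 806 - 7 = 799
Hours: 13, Minutes: 19


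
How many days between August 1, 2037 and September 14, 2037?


44 days

From August 1, 2037 to September 14, 2037
Rest of August 2037: 31 - 1 = 30
Days into September 2037: 14
Total = 30 + 14 = 44 days


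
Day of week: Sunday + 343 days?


Sunday

Start: Sunday (index 6)
(6 + 343) mod 7
= 349 mod 7
= 6
Index 6 → Sunday


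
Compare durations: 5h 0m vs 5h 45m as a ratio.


20:23 (0.87)

Duration 1: 300 minutes
Duration 2: 345 minutes
Ratio = 300:345
GCD = 15
Simplified = 20:23
As a decimal: 20/23 ≈ 0.87


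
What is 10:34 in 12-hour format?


10:34 AM

Hour: 10
10 < 12 → AM


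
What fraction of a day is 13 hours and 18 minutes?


0.5542 (55.42%)

Total minutes: 13×60 + 18 = 798
Day = 24×60 = 1440 minutes
Fraction = 798/1440 ≈ 0.5542
As a percentage: 798/1440 × 100 ≈ 55.42%


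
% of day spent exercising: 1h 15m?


5.2%

Time: 75 minutes
Day: 1440 minutes
Percentage = (75/1440) × 100 ≈ 5.2%


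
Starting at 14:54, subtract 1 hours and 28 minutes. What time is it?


13:26

Start: 894 minutes from midnight
Subtract: 88 minutes
Remaining: 894 - 88 = 806
Hours: 13, Minutes: 26


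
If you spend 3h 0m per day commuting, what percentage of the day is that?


12.5%

Time: 180 minutes
Day: 1440 minutes
Percentage = (180/1440) × 100 = 12.5%


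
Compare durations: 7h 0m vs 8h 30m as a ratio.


Duration 1: 420 minutes
Duration 2: 510 minutes
Ratio = 420:510
GCD = 30
Simplified = 14:17
As a decimal: 14/17 ≈ 0.82

14:17 (0.82)


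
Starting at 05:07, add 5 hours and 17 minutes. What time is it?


10:24

Start: 307 minutes from midnight
Add: 317 minutes
Total: 624 minutes
Hours: 624 ÷ 60 = 10 remainder 24


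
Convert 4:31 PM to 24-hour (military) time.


16:31

Input: 4:31 PM
PM: 4 + 12 = 16


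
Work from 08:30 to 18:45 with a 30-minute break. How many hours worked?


Total time = (18×60+45) - (8×60+30)
= 1125 - 510 = 615 min
Minus break: 615 - 30 = 585 min
= 9h 45m

9h 45m (585 minutes)


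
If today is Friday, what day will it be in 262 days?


Start: Friday (index 4)
(4 + 262) mod 7
= 266 mod 7
= 0
Index 0 → Monday

Monday


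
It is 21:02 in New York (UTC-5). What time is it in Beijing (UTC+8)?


Time difference = UTC+8 - UTC-5 = +13 hours
New hour = (21 + 13) mod 24
= 34 mod 24 = 10
Minutes unchanged → 10:02; 34 ≥ 24 → next day

10:02 (next day)


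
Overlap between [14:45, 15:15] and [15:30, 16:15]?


Meeting A: 885-915 (in minutes from midnight)
Meeting B: 930-975
Overlap start = max(885, 930) = 930
Overlap end = min(915, 975) = 915
Overlap = max(0, 915 - 930) = 0 min

0 minutes


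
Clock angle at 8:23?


113.5°

Hour hand = 8×30 + 23×0.5 = 251.5°
Minute hand = 23×6 = 138°
Difference = |251.5 - 138| = 113.5°


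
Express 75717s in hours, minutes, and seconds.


21h 1m 57s

Hours: 75717 ÷ 3600 = 21 remainder 117
Minutes: 117 ÷ 60 = 1 remainder 57
Seconds: 57


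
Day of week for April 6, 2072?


Zeller's congruence:
q=6, m=4, k=72, j=20
h = (6 + ⌊13×5/5⌋ + 72 + ⌊72/4⌋ + ⌊20/4⌋ - 2×20) mod 7
= (6 + 13 + 72 + 18 + 5 - 40) mod 7
= 74 mod 7 = 4
h=4 → Wednesday

Wednesday


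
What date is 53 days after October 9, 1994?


December 1, 1994

Start: October 9, 1994
Add 53 days
October 9 → November 1: 31 - 9 + 1 = 23 days (53 - 23 = 30 left)
November 1 → December 1: 30 - 1 + 1 = 30 days (30 - 30 = 0 left)
Land exactly on December 1, 1994


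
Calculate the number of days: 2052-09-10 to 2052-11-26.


From September 10, 2052 to November 26, 2052
Rest of September 2052: 30 - 10 = 20
Full months: October 31
Days into November 2052: 26
Total = 20 + 31 + 26 = 77 days

77 days


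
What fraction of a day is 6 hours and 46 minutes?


Total minutes: 6×60 + 46 = 406
Day = 24×60 = 1440 minutes
Fraction = 406/1440 ≈ 0.2819
As a percentage: 406/1440 × 100 ≈ 28.19%

0.2819 (28.19%)


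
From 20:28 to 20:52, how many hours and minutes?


End time in minutes: 20×60 + 52 = 1252
Start time in minutes: 20×60 + 28 = 1228
Difference = 1252 - 1228 = 24 minutes
= 0 hours 24 minutes

0h 24m


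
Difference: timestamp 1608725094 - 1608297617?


427477 seconds (118.7 hours / 4.95 days)

Difference = 1608725094 - 1608297617 = 427477 seconds
In hours: 427477 / 3600 ≈ 118.7
In days: 427477 / 86400 ≈ 4.95


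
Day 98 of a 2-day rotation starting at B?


Shifts: A, B
Start: B (index 1)
Day 98: (1 + 98 - 1) mod 2
= 98 mod 2
= 0
Index 0 → shift A

Shift A


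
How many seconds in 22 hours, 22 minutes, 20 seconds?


Hours: 22 × 3600 = 79200
Minutes: 22 × 60 = 1320
Seconds: 20
Total = 79200 + 1320 + 20 = 80540

80540 seconds


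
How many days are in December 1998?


31 days

Month: December (month 12)
December has 31 days


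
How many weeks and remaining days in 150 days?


Weeks: 150 ÷ 7 = 21 remainder 3

21 weeks 3 days


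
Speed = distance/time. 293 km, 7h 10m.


40.9 km/h

Distance: 293 km
Time: 7h 10m = 430 min = 430/60 = 43/6 hours
Speed = 293 ÷ (43/6) = 293 × 6 / 43 = 1758/43 ≈ 40.9 km/h


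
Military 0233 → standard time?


Hour: 2
2 < 12 → AM

2:33 AM


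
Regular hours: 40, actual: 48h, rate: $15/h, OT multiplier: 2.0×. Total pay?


$840.00

Regular: 40h × $15 = $600.00
Overtime: 48 - 40 = 8h
OT pay: 8h × $15 × 2.0 = $240.00
Total = $600.00 + $240.00 = $840.00


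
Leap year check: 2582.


Rules: divisible by 4 AND (not by 100 OR by 400)
2582 ÷ 4 = 645 remainder 2 → not divisible by 4
Not divisible by 4 → not a leap year

No


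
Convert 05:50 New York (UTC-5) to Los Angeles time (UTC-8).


Time difference = UTC-8 - UTC-5 = -3 hours
New hour = (5 -3) mod 24
= 2 mod 24 = 2
Minutes unchanged → 02:50

02:50


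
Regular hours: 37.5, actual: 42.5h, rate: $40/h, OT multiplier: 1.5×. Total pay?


$1800.00

Regular: 37.5h × $40 = $1500.00
Overtime: 42.5 - 37.5 = 5.0h
OT pay: 5.0h × $40 × 1.5 = $300.00
Total = $1500.00 + $300.00 = $1800.00


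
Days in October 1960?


31 days

Month: October (month 10)
October has 31 days


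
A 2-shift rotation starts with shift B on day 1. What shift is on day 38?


Shifts: A, B
Start: B (index 1)
Day 38: (1 + 38 - 1) mod 2
= 38 mod 2
= 0
Index 0 → shift A

Shift A


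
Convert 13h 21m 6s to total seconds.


Hours: 13 × 3600 = 46800
Minutes: 21 × 60 = 1260
Seconds: 6
Total = 46800 + 1260 + 6 = 48066

48066 seconds


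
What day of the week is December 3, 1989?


Zeller's congruence:
q=3, m=12, k=89, j=19
h = (3 + ⌊13×13/5⌋ + 89 + ⌊89/4⌋ + ⌊19/4⌋ - 2×19) mod 7
= (3 + 33 + 89 + 22 + 4 - 38) mod 7
= 113 mod 7 = 1
h=1 → Sunday

Sunday


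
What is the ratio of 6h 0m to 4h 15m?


Duration 1: 360 minutes
Duration 2: 255 minutes
Ratio = 360:255
GCD = 15
Simplified = 24:17
As a decimal: 24/17 ≈ 1.41

24:17 (1.41)


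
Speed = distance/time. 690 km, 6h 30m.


Distance: 690 km
Time: 6h 30m = 390 min = 390/60 = 13/2 hours
Speed = 690 ÷ (13/2) = 690 × 2 / 13 = 1380/13 ≈ 106.2 km/h

106.2 km/h


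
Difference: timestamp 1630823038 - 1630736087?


Difference = 1630823038 - 1630736087 = 86951 seconds
In hours: 86951 / 3600 ≈ 24.2
In days: 86951 / 86400 ≈ 1.01

86951 seconds (24.2 hours / 1.01 days)


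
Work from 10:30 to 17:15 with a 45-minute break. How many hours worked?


Total time = (17×60+15) - (10×60+30)
= 1035 - 630 = 405 min
Minus break: 405 - 45 = 360 min
= 6h 0m

6h 0m (360 minutes)


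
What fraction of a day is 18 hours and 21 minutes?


Total minutes: 18×60 + 21 = 1101
Day = 24×60 = 1440 minutes
Fraction = 1101/1440 ≈ 0.7646
As a percentage: 1101/1440 × 100 ≈ 76.46%

0.7646 (76.46%)


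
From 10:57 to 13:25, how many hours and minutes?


2h 28m

End time in minutes: 13×60 + 25 = 805
Start time in minutes: 10×60 + 57 = 657
Difference = 805 - 657 = 148 minutes
= 2 hours 28 minutes


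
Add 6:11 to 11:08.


17:19

Start: 668 minutes from midnight
Add: 371 minutes
Total: 1039 minutes
Hours: 1039 ÷ 60 = 17 remainder 19


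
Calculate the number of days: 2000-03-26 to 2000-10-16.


204 days

From March 26, 2000 to October 16, 2000
Rest of March 2000: 31 - 26 = 5
Full months: April 30, May 31, June 30, July 31, August 31, September 30
Days into October 2000: 16
Total = 5 + 30 + 31 + 30 + 31 + 31 + 30 + 16 = 204 days


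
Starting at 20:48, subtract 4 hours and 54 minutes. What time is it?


15:54

Start: 1248 minutes from midnight
Subtract: 294 minutes
Remaining: 1248 - 294 = 954
Hours: 15, Minutes: 54


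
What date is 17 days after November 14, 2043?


December 1, 2043

Start: November 14, 2043
Add 17 days
November 14 → December 1: 30 - 14 + 1 = 17 days (17 - 17 = 0 left)
Land exactly on December 1, 2043


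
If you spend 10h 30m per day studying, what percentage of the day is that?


Time: 630 minutes
Day: 1440 minutes
Percentage = (630/1440) × 100 ≈ 43.8%

43.8%


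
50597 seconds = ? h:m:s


Hours: 50597 ÷ 3600 = 14 remainder 197
Minutes: 197 ÷ 60 = 3 remainder 17
Seconds: 17

14h 3m 17s


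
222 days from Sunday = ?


Friday

Start: Sunday (index 6)
(6 + 222) mod 7
= 228 mod 7
= 4
Index 4 → Friday


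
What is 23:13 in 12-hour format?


11:13 PM

Hour: 23
23 - 12 = 11 → PM


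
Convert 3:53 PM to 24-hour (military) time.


15:53

Input: 3:53 PM
PM: 3 + 12 = 15


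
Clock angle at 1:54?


Hour hand = 1×30 + 54×0.5 = 57.0°
Minute hand = 54×6 = 324°
Difference = |57.0 - 324| = 267.0°
Since > 180°: 360 - 267.0 = 93.0°

93.0°


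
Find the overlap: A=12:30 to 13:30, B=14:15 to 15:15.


0 minutes

Meeting A: 750-810 (in minutes from midnight)
Meeting B: 855-915
Overlap start = max(750, 855) = 855
Overlap end = min(810, 915) = 810
Overlap = max(0, 810 - 855) = 0 min


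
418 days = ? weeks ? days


Weeks: 418 ÷ 7 = 59 remainder 5

59 weeks 5 days


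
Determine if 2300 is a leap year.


No

Rules: divisible by 4 AND (not by 100 OR by 400)
2300 ÷ 4 = 575 exactly → divisible by 4
2300 ÷ 100 = 23 exactly → divisible by 100
2300 ÷ 400 = 5 remainder 300 → not divisible by 400
Divisible by 100 but not by 400 → not a leap year
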